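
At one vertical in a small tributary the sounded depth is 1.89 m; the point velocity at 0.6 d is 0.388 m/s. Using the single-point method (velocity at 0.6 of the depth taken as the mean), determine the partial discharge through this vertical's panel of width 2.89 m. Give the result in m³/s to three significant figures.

v̄ = v₀.₆ = 0.388 m/s
q = v̄ × d × w = 0.3880 × 1.89 × 2.89 = 2.119 m³/s

2.12 m³/s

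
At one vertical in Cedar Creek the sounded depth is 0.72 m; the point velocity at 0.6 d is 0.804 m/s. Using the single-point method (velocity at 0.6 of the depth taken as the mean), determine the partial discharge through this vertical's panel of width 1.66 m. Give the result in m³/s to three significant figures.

v̄ = v₀.₆ = 0.804 m/s
q = v̄ × d × w = 0.8040 × 0.72 × 1.66 = 0.9609 m³/s

0.961 m³/s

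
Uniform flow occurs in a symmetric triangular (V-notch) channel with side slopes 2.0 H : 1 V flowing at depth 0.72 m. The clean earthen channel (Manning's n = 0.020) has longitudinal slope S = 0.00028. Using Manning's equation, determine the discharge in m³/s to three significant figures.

A = z·y² = 2.0×0.72² = 1.037 m²
P = 2y√(1+z²) = 2×0.72×√(1+2.0²) = 3.220 m
R = A/P = 1.037/3.220 = 0.3220 m
Q = (1/n)·A·R^(2/3)·S^(1/2) = (1/0.020) × 1.037 × 0.3220^(2/3) × 0.00028^(1/2) = 0.4075 m³/s

0.408 m³/s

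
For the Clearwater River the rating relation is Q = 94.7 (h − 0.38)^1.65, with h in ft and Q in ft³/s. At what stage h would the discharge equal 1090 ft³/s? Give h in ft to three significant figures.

4.78 ft

h − h₀ = (Q/C)^(1/b) = (1090/94.7)^(1/1.65) = 4.396 ft
h = 0.38 + 4.396 = 4.776 ft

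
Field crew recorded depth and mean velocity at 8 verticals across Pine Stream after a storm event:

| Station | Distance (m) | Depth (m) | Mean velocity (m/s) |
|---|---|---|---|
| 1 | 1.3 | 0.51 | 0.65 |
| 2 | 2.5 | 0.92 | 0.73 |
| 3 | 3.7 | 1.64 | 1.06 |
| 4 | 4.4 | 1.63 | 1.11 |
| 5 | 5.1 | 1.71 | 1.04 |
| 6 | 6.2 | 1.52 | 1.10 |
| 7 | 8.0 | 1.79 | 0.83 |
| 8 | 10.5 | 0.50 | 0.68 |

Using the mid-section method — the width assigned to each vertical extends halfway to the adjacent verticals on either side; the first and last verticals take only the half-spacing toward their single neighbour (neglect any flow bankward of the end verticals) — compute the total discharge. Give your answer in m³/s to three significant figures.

w_1 = (2.5 − 1.3)/2 = 0.6 m; q_1 = 0.65 × 0.51 × 0.6 = 0.1989 m³/s
w_2 = (3.7 − 1.3)/2 = 1.2 m; q_2 = 0.73 × 0.92 × 1.2 = 0.8059 m³/s
w_3 = (4.4 − 2.5)/2 = 0.95 m; q_3 = 1.06 × 1.64 × 0.95 = 1.651 m³/s
w_4 = (5.1 − 3.7)/2 = 0.7 m; q_4 = 1.11 × 1.63 × 0.7 = 1.267 m³/s
w_5 = (6.2 − 4.4)/2 = 0.9 m; q_5 = 1.04 × 1.71 × 0.9 = 1.601 m³/s
w_6 = (8.0 − 5.1)/2 = 1.45 m; q_6 = 1.10 × 1.52 × 1.45 = 2.424 m³/s
w_7 = (10.5 − 6.2)/2 = 2.15 m; q_7 = 0.83 × 1.79 × 2.15 = 3.194 m³/s
w_8 = (10.5 − 8.0)/2 = 1.25 m; q_8 = 0.68 × 0.50 × 1.25 = 0.4250 m³/s
Q = Σ qᵢ = 11.57 m³/s

11.6 m³/s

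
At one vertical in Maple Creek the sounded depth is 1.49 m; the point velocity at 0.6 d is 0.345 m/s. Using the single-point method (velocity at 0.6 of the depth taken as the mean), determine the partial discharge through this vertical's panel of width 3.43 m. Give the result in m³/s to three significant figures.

v̄ = v₀.₆ = 0.345 m/s
q = v̄ × d × w = 0.3450 × 1.49 × 3.43 = 1.763 m³/s

1.76 m³/s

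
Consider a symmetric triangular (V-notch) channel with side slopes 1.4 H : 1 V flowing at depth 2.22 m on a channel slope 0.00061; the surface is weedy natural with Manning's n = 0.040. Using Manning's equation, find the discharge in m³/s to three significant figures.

3.98 m³/s

A = z·y² = 1.4×2.22² = 6.900 m²
P = 2y√(1+z²) = 2×2.22×√(1+1.4²) = 7.639 m
R = A/P = 6.900/7.639 = 0.9032 m
Q = (1/n)·A·R^(2/3)·S^(1/2) = (1/0.040) × 6.900 × 0.9032^(2/3) × 0.00061^(1/2) = 3.981 m³/s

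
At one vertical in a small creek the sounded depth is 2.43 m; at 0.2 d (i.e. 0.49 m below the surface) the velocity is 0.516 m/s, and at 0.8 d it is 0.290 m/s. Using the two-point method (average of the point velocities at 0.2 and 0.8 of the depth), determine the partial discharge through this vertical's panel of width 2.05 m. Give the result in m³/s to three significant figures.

2.01 m³/s

v̄ = (0.516 + 0.290) / 2 = 0.4030 m/s
q = v̄ × d × w = 0.4030 × 2.43 × 2.05 = 2.008 m³/s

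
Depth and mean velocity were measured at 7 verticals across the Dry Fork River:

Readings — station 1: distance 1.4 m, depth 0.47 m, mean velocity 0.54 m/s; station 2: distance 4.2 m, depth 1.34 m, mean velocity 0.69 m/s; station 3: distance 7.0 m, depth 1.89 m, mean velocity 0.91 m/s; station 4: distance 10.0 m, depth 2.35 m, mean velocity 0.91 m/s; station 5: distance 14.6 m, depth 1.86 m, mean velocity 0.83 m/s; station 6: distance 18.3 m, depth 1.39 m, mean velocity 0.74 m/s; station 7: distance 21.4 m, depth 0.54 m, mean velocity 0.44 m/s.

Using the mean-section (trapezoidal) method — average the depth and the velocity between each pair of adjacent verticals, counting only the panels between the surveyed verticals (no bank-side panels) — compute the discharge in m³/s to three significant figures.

25.9 m³/s

Panel 1-2: Δb = 2.8 m, d̄ = (0.47+1.34)/2 = 0.905, v̄ = (0.54+0.69)/2 = 0.615 → q = 2.8×0.905×0.615 = 1.558 m³/s
Panel 2-3: Δb = 2.8 m, d̄ = (1.34+1.89)/2 = 1.615, v̄ = (0.69+0.91)/2 = 0.8 → q = 2.8×1.615×0.8 = 3.618 m³/s
Panel 3-4: Δb = 3 m, d̄ = (1.89+2.35)/2 = 2.12, v̄ = (0.91+0.91)/2 = 0.91 → q = 3×2.12×0.91 = 5.788 m³/s
Panel 4-5: Δb = 4.6 m, d̄ = (2.35+1.86)/2 = 2.105, v̄ = (0.91+0.83)/2 = 0.87 → q = 4.6×2.105×0.87 = 8.424 m³/s
Panel 5-6: Δb = 3.7 m, d̄ = (1.86+1.39)/2 = 1.625, v̄ = (0.83+0.74)/2 = 0.785 → q = 3.7×1.625×0.785 = 4.720 m³/s
Panel 6-7: Δb = 3.1 m, d̄ = (1.39+0.54)/2 = 0.965, v̄ = (0.74+0.44)/2 = 0.59 → q = 3.1×0.965×0.59 = 1.765 m³/s
Q = Σ q = 25.87 m³/s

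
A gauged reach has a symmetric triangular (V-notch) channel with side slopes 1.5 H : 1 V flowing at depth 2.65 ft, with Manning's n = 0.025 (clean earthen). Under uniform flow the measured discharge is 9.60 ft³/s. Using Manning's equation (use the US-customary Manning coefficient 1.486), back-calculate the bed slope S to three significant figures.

0.000206

A = z·y² = 1.5×2.65² = 10.53 ft²
P = 2y√(1+z²) = 2×2.65×√(1+1.5²) = 9.555 ft
R = A/P = 10.53/9.555 = 1.102 ft
S = (Q·n / (1.486·A·R^(2/3)))² = (9.60×0.025 / (1.486×10.53×1.067))² = 0.0002064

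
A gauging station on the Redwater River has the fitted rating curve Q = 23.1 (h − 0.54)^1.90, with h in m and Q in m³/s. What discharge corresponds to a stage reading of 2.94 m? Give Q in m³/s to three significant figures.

Q = 23.1 × (2.94 − 0.54)^1.90 = 23.1 × 2.4^1.90 = 121.9 m³/s

122 m³/s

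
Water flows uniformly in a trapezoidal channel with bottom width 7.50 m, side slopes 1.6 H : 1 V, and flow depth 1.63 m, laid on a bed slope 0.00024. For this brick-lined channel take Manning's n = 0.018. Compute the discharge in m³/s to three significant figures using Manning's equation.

A = (b + z·y)·y = (7.50 + 1.6×1.63)×1.63 = 16.48 m²
P = b + 2y√(1+z²) = 7.50 + 2×1.63×√(1+1.6²) = 13.65 m
R = A/P = 16.48/13.65 = 1.207 m
Q = (1/n)·A·R^(2/3)·S^(1/2) = (1/0.018) × 16.48 × 1.207^(2/3) × 0.00024^(1/2) = 16.07 m³/s

16.1 m³/s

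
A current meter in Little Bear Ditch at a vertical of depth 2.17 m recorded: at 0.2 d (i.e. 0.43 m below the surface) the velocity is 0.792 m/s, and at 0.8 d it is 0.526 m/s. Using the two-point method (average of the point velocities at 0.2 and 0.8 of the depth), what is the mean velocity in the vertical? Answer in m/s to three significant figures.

0.659 m/s

v̄ = (0.792 + 0.526) / 2 = 0.6590 m/s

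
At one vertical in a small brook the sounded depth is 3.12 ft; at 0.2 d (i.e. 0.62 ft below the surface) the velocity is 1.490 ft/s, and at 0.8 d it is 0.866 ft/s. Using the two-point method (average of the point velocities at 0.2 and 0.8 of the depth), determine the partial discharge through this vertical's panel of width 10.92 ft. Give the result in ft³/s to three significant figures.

v̄ = (1.490 + 0.866) / 2 = 1.178 ft/s
q = v̄ × d × w = 1.178 × 3.12 × 10.92 = 40.13 ft³/s

40.1 ft³/s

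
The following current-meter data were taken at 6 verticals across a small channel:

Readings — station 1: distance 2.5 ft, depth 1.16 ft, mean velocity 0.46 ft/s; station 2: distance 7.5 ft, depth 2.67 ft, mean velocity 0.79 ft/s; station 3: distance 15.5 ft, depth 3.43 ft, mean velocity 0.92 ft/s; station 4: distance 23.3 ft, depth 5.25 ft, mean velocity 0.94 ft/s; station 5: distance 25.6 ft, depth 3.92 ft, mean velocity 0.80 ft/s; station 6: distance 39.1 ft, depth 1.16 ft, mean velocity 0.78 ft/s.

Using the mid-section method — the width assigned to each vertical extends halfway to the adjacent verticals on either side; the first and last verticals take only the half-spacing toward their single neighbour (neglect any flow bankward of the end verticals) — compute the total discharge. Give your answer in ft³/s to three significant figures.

95.8 ft³/s

w_1 = (7.5 − 2.5)/2 = 2.5 ft; q_1 = 0.46 × 1.16 × 2.5 = 1.334 ft³/s
w_2 = (15.5 − 2.5)/2 = 6.5 ft; q_2 = 0.79 × 2.67 × 6.5 = 13.71 ft³/s
w_3 = (23.3 − 7.5)/2 = 7.9 ft; q_3 = 0.92 × 3.43 × 7.9 = 24.93 ft³/s
w_4 = (25.6 − 15.5)/2 = 5.05 ft; q_4 = 0.94 × 5.25 × 5.05 = 24.92 ft³/s
w_5 = (39.1 − 23.3)/2 = 7.9 ft; q_5 = 0.80 × 3.92 × 7.9 = 24.77 ft³/s
w_6 = (39.1 − 25.6)/2 = 6.75 ft; q_6 = 0.78 × 1.16 × 6.75 = 6.107 ft³/s
Q = Σ qᵢ = 95.78 ft³/s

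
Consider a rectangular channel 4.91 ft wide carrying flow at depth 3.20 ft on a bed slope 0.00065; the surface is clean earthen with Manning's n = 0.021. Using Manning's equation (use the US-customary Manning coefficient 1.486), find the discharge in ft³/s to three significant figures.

35.3 ft³/s

A = b·y = 4.91 × 3.20 = 15.71 ft²
P = b + 2y = 4.91 + 2×3.20 = 11.31 ft
R = A/P = 15.71/11.31 = 1.389 ft
Q = (1.486/n)·A·R^(2/3)·S^(1/2) = (1.486/0.021) × 15.71 × 1.389^(2/3) × 0.00065^(1/2) = 35.29 ft³/s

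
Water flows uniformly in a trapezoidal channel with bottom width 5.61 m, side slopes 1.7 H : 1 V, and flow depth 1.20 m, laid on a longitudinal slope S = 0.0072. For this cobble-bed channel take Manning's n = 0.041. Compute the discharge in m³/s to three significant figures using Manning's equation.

A = (b + z·y)·y = (5.61 + 1.7×1.20)×1.20 = 9.180 m²
P = b + 2y√(1+z²) = 5.61 + 2×1.20×√(1+1.7²) = 10.34 m
R = A/P = 9.180/10.34 = 0.8875 m
Q = (1/n)·A·R^(2/3)·S^(1/2) = (1/0.041) × 9.180 × 0.8875^(2/3) × 0.0072^(1/2) = 17.55 m³/s

17.5 m³/s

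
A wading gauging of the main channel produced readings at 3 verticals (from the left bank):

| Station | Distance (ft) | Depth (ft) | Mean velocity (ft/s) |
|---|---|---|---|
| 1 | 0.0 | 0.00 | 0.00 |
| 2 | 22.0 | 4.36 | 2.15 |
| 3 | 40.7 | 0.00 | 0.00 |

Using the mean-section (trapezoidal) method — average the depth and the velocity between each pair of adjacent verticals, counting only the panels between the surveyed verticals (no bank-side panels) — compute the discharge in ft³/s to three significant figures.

95.4 ft³/s

Panel 1-2: Δb = 22 ft, d̄ = (0.00+4.36)/2 = 2.18, v̄ = (0.00+2.15)/2 = 1.075 → q = 22×2.18×1.075 = 51.56 ft³/s
Panel 2-3: Δb = 18.7 ft, d̄ = (4.36+0.00)/2 = 2.18, v̄ = (2.15+0.00)/2 = 1.075 → q = 18.7×2.18×1.075 = 43.82 ft³/s
Q = Σ q = 95.38 ft³/s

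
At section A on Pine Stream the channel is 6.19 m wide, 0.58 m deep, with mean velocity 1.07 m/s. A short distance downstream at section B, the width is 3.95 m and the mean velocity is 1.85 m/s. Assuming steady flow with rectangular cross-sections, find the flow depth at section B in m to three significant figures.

0.526 m

Q = A₁V₁ = (6.19×0.58) × 1.07 = 3.842 m³/s
d₂ = Q/(b₂ V₂) = 3.842/(3.95×1.85) = 0.5257 m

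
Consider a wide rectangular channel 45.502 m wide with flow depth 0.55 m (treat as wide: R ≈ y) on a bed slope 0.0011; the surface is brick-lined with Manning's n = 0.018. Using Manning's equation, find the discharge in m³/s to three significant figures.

31.0 m³/s

A = b·y = 45.502 × 0.55 = 25.03 m²
Wide channel: R ≈ y = 0.55 m
Q = (1/n)·A·R^(2/3)·S^(1/2) = (1/0.018) × 25.03 × 0.5500^(2/3) × 0.0011^(1/2) = 30.95 m³/s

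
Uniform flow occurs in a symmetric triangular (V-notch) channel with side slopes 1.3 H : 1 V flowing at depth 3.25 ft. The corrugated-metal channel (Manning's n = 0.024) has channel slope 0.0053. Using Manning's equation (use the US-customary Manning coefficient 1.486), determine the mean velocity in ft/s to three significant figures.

A = z·y² = 1.3×3.25² = 13.73 ft²
P = 2y√(1+z²) = 2×3.25×√(1+1.3²) = 10.66 ft
R = A/P = 13.73/10.66 = 1.288 ft
Q = (1.486/n)·A·R^(2/3)·S^(1/2) = (1.486/0.024) × 13.73 × 1.288^(2/3) × 0.0053^(1/2) = 73.27 ft³/s
V = Q/A = 73.27/13.73 = 5.336 ft/s

5.34 ft/s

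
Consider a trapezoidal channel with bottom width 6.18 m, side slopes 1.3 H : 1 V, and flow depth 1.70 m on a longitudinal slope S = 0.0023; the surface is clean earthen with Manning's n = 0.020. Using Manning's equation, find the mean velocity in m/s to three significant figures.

A = (b + z·y)·y = (6.18 + 1.3×1.70)×1.70 = 14.26 m²
P = b + 2y√(1+z²) = 6.18 + 2×1.70×√(1+1.3²) = 11.76 m
R = A/P = 14.26/11.76 = 1.213 m
Q = (1/n)·A·R^(2/3)·S^(1/2) = (1/0.020) × 14.26 × 1.213^(2/3) × 0.0023^(1/2) = 38.90 m³/s
V = Q/A = 38.90/14.26 = 2.728 m/s

2.73 m/s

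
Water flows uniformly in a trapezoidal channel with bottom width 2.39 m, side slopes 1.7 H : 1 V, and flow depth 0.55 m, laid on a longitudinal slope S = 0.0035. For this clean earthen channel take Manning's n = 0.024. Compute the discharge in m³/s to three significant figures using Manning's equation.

2.45 m³/s

A = (b + z·y)·y = (2.39 + 1.7×0.55)×0.55 = 1.829 m²
P = b + 2y√(1+z²) = 2.39 + 2×0.55×√(1+1.7²) = 4.560 m
R = A/P = 1.829/4.560 = 0.4011 m
Q = (1/n)·A·R^(2/3)·S^(1/2) = (1/0.024) × 1.829 × 0.4011^(2/3) × 0.0035^(1/2) = 2.452 m³/s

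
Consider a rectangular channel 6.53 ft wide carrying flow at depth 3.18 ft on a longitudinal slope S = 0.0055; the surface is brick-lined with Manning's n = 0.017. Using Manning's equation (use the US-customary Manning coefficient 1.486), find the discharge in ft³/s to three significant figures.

185 ft³/s

A = b·y = 6.53 × 3.18 = 20.77 ft²
P = b + 2y = 6.53 + 2×3.18 = 12.89 ft
R = A/P = 20.77/12.89 = 1.611 ft
Q = (1.486/n)·A·R^(2/3)·S^(1/2) = (1.486/0.017) × 20.77 × 1.611^(2/3) × 0.0055^(1/2) = 185.0 ft³/s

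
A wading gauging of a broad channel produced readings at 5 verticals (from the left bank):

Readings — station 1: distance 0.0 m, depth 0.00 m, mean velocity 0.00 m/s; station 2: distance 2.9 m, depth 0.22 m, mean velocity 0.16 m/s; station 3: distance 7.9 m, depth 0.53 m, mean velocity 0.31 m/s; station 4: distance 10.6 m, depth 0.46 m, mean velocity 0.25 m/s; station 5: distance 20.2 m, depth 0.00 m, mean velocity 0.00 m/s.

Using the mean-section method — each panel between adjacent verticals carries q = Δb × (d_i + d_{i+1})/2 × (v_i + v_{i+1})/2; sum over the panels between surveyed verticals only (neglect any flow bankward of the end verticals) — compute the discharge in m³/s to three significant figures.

Panel 1-2: Δb = 2.9 m, d̄ = (0.00+0.22)/2 = 0.11, v̄ = (0.00+0.16)/2 = 0.08 → q = 2.9×0.11×0.08 = 0.02552 m³/s
Panel 2-3: Δb = 5 m, d̄ = (0.22+0.53)/2 = 0.375, v̄ = (0.16+0.31)/2 = 0.235 → q = 5×0.375×0.235 = 0.4406 m³/s
Panel 3-4: Δb = 2.7 m, d̄ = (0.53+0.46)/2 = 0.495, v̄ = (0.31+0.25)/2 = 0.28 → q = 2.7×0.495×0.28 = 0.3742 m³/s
Panel 4-5: Δb = 9.6 m, d̄ = (0.46+0.00)/2 = 0.23, v̄ = (0.25+0.00)/2 = 0.125 → q = 9.6×0.23×0.125 = 0.2760 m³/s
Q = Σ q = 1.116 m³/s

1.12 m³/s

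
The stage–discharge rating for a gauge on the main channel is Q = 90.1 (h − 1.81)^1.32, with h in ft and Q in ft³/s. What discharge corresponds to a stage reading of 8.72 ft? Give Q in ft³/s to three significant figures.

1160 ft³/s

Q = 90.1 × (8.72 − 1.81)^1.32 = 90.1 × 6.91^1.32 = 1156 ft³/s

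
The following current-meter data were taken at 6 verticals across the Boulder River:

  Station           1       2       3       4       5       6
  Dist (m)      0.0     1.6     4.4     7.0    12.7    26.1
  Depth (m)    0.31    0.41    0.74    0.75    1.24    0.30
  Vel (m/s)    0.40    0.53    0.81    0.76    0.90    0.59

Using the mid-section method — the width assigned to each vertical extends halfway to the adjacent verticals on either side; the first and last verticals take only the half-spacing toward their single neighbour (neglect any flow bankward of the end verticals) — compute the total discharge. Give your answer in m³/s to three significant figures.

16.4 m³/s

w_1 = (1.6 − 0.0)/2 = 0.8 m; q_1 = 0.40 × 0.31 × 0.8 = 0.09920 m³/s
w_2 = (4.4 − 0.0)/2 = 2.2 m; q_2 = 0.53 × 0.41 × 2.2 = 0.4781 m³/s
w_3 = (7.0 − 1.6)/2 = 2.7 m; q_3 = 0.81 × 0.74 × 2.7 = 1.618 m³/s
w_4 = (12.7 − 4.4)/2 = 4.15 m; q_4 = 0.76 × 0.75 × 4.15 = 2.366 m³/s
w_5 = (26.1 − 7.0)/2 = 9.55 m; q_5 = 0.90 × 1.24 × 9.55 = 10.66 m³/s
w_6 = (26.1 − 12.7)/2 = 6.7 m; q_6 = 0.59 × 0.30 × 6.7 = 1.186 m³/s
Q = Σ qᵢ = 16.40 m³/s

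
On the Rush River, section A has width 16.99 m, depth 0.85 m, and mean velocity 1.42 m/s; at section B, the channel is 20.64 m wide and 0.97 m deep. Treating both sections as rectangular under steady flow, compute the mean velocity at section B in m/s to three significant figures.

Q = A₁V₁ = (16.99×0.85) × 1.42 = 20.51 m³/s
A₂ = 20.64 × 0.97 = 20.02 m²
V₂ = Q/A₂ = 20.51/20.02 = 1.024 m/s

1.02 m/s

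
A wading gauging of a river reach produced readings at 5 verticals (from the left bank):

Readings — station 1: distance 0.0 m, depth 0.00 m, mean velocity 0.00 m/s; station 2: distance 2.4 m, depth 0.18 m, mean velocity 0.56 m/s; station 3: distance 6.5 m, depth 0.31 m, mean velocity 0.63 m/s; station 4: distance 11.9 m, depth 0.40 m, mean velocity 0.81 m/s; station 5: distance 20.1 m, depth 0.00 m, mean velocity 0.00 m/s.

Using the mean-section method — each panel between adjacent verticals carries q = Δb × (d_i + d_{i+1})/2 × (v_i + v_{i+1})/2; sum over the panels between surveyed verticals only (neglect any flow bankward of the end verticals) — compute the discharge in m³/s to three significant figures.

Panel 1-2: Δb = 2.4 m, d̄ = (0.00+0.18)/2 = 0.09, v̄ = (0.00+0.56)/2 = 0.28 → q = 2.4×0.09×0.28 = 0.06048 m³/s
Panel 2-3: Δb = 4.1 m, d̄ = (0.18+0.31)/2 = 0.245, v̄ = (0.56+0.63)/2 = 0.595 → q = 4.1×0.245×0.595 = 0.5977 m³/s
Panel 3-4: Δb = 5.4 m, d̄ = (0.31+0.40)/2 = 0.355, v̄ = (0.63+0.81)/2 = 0.72 → q = 5.4×0.355×0.72 = 1.380 m³/s
Panel 4-5: Δb = 8.2 m, d̄ = (0.40+0.00)/2 = 0.2, v̄ = (0.81+0.00)/2 = 0.405 → q = 8.2×0.2×0.405 = 0.6642 m³/s
Q = Σ q = 2.703 m³/s

2.70 m³/s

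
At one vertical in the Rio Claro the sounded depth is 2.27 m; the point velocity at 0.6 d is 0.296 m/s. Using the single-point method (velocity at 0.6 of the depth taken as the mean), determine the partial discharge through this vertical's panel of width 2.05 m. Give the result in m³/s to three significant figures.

v̄ = v₀.₆ = 0.296 m/s
q = v̄ × d × w = 0.2960 × 2.27 × 2.05 = 1.377 m³/s

1.38 m³/s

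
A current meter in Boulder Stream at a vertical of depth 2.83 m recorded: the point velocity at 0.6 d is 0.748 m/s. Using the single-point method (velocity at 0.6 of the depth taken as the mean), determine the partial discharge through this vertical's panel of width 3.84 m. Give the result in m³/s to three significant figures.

v̄ = v₀.₆ = 0.748 m/s
q = v̄ × d × w = 0.7480 × 2.83 × 3.84 = 8.129 m³/s

8.13 m³/s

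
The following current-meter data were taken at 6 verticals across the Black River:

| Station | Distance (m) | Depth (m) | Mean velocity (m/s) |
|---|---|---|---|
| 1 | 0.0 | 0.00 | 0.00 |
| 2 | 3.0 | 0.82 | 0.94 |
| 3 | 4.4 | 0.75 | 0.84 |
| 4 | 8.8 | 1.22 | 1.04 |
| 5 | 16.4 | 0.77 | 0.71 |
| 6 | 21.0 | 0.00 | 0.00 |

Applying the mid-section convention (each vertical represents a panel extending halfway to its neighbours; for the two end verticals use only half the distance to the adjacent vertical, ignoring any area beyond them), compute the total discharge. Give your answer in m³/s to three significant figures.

w_2 = (4.4 − 0.0)/2 = 2.2 m; q_2 = 0.94 × 0.82 × 2.2 = 1.696 m³/s
w_3 = (8.8 − 3.0)/2 = 2.9 m; q_3 = 0.84 × 0.75 × 2.9 = 1.827 m³/s
w_4 = (16.4 − 4.4)/2 = 6 m; q_4 = 1.04 × 1.22 × 6 = 7.613 m³/s
w_5 = (21.0 − 8.8)/2 = 6.1 m; q_5 = 0.71 × 0.77 × 6.1 = 3.335 m³/s
Stations 1, 6 contribute zero (depth or velocity is 0).
Q = Σ qᵢ = 14.47 m³/s

14.5 m³/s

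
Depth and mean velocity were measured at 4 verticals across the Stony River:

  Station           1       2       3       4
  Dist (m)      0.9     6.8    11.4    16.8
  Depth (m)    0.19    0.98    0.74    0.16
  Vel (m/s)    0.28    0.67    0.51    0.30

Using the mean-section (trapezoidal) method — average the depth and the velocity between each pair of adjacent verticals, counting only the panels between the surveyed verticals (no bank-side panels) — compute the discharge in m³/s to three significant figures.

4.96 m³/s

Panel 1-2: Δb = 5.9 m, d̄ = (0.19+0.98)/2 = 0.585, v̄ = (0.28+0.67)/2 = 0.475 → q = 5.9×0.585×0.475 = 1.639 m³/s
Panel 2-3: Δb = 4.6 m, d̄ = (0.98+0.74)/2 = 0.86, v̄ = (0.67+0.51)/2 = 0.59 → q = 4.6×0.86×0.59 = 2.334 m³/s
Panel 3-4: Δb = 5.4 m, d̄ = (0.74+0.16)/2 = 0.45, v̄ = (0.51+0.30)/2 = 0.405 → q = 5.4×0.45×0.405 = 0.9842 m³/s
Q = Σ q = 4.958 m³/s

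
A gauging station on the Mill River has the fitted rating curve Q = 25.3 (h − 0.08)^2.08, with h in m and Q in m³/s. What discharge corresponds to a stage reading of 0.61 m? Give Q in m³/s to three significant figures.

6.75 m³/s

Q = 25.3 × (0.61 − 0.08)^2.08 = 25.3 × 0.53^2.08 = 6.755 m³/s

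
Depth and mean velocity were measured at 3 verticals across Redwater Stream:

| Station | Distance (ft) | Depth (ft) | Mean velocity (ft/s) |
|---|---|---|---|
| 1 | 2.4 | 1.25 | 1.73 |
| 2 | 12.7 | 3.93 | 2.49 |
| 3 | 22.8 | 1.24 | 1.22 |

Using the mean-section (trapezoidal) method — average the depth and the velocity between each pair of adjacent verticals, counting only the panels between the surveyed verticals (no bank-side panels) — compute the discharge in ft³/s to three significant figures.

Panel 1-2: Δb = 10.3 ft, d̄ = (1.25+3.93)/2 = 2.59, v̄ = (1.73+2.49)/2 = 2.11 → q = 10.3×2.59×2.11 = 56.29 ft³/s
Panel 2-3: Δb = 10.1 ft, d̄ = (3.93+1.24)/2 = 2.585, v̄ = (2.49+1.22)/2 = 1.855 → q = 10.1×2.585×1.855 = 48.43 ft³/s
Q = Σ q = 104.7 ft³/s

105 ft³/s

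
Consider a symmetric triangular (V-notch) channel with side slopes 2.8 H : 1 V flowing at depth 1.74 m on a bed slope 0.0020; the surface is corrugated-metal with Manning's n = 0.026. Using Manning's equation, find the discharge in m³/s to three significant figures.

A = z·y² = 2.8×1.74² = 8.477 m²
P = 2y√(1+z²) = 2×1.74×√(1+2.8²) = 10.35 m
R = A/P = 8.477/10.35 = 0.8193 m
Q = (1/n)·A·R^(2/3)·S^(1/2) = (1/0.026) × 8.477 × 0.8193^(2/3) × 0.0020^(1/2) = 12.77 m³/s

12.8 m³/s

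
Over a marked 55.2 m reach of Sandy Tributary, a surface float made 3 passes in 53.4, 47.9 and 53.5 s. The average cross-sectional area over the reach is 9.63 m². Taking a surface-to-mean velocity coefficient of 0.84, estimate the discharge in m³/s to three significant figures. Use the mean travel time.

t̄ = (53.4 + 47.9 + 53.5) / 3 = 51.6 s
v_surface = L / t̄ = 55.2 / 51.6 = 1.070 m/s
v_mean = 0.84 × 1.070 = 0.8986 m/s
Q = A × v_mean = 9.63 × 0.8986 = 8.654 m³/s

8.65 m³/s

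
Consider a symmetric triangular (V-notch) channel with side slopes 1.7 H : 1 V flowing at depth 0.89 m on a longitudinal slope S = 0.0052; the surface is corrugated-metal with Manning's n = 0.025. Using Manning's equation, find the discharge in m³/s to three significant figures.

A = z·y² = 1.7×0.89² = 1.347 m²
P = 2y√(1+z²) = 2×0.89×√(1+1.7²) = 3.511 m
R = A/P = 1.347/3.511 = 0.3836 m
Q = (1/n)·A·R^(2/3)·S^(1/2) = (1/0.025) × 1.347 × 0.3836^(2/3) × 0.0052^(1/2) = 2.050 m³/s

2.05 m³/s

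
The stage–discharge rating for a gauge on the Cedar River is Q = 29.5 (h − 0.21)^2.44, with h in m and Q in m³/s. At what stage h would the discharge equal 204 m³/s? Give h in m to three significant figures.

2.42 m

h − h₀ = (Q/C)^(1/b) = (204/29.5)^(1/2.44) = 2.209 m
h = 0.21 + 2.209 = 2.419 m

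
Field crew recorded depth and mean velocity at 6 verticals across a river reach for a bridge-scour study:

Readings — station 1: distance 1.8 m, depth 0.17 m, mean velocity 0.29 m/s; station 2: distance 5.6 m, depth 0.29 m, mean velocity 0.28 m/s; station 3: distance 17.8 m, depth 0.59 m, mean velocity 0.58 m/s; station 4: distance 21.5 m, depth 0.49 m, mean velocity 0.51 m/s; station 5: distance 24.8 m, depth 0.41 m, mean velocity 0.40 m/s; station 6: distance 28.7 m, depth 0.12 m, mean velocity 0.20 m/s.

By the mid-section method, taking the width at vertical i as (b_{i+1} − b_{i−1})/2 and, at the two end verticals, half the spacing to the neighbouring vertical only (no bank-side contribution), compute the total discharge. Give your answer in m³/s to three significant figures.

4.98 m³/s

w_1 = (5.6 − 1.8)/2 = 1.9 m; q_1 = 0.29 × 0.17 × 1.9 = 0.09367 m³/s
w_2 = (17.8 − 1.8)/2 = 8 m; q_2 = 0.28 × 0.29 × 8 = 0.6496 m³/s
w_3 = (21.5 − 5.6)/2 = 7.95 m; q_3 = 0.58 × 0.59 × 7.95 = 2.720 m³/s
w_4 = (24.8 − 17.8)/2 = 3.5 m; q_4 = 0.51 × 0.49 × 3.5 = 0.8747 m³/s
w_5 = (28.7 − 21.5)/2 = 3.6 m; q_5 = 0.40 × 0.41 × 3.6 = 0.5904 m³/s
w_6 = (28.7 − 24.8)/2 = 1.95 m; q_6 = 0.20 × 0.12 × 1.95 = 0.04680 m³/s
Q = Σ qᵢ = 4.976 m³/s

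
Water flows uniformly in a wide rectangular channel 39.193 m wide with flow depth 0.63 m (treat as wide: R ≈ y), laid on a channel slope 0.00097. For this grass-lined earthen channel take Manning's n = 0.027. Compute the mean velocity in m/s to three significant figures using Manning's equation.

0.848 m/s

A = b·y = 39.193 × 0.63 = 24.69 m²
Wide channel: R ≈ y = 0.63 m
Q = (1/n)·A·R^(2/3)·S^(1/2) = (1/0.027) × 24.69 × 0.6300^(2/3) × 0.00097^(1/2) = 20.93 m³/s
V = Q/A = 20.93/24.69 = 0.8477 m/s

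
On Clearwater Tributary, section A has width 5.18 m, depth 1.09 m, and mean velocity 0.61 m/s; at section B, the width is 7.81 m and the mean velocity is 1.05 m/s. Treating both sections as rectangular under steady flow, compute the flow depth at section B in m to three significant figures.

Q = A₁V₁ = (5.18×1.09) × 0.61 = 3.444 m³/s
d₂ = Q/(b₂ V₂) = 3.444/(7.81×1.05) = 0.4200 m

0.420 m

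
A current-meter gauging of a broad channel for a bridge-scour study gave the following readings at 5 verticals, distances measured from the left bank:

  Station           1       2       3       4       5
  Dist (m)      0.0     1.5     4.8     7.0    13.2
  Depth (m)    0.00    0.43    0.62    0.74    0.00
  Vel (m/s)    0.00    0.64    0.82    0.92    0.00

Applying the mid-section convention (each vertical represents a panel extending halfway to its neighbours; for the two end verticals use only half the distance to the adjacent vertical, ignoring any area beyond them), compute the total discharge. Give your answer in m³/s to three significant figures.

4.92 m³/s

w_2 = (4.8 − 0.0)/2 = 2.4 m; q_2 = 0.64 × 0.43 × 2.4 = 0.6605 m³/s
w_3 = (7.0 − 1.5)/2 = 2.75 m; q_3 = 0.82 × 0.62 × 2.75 = 1.398 m³/s
w_4 = (13.2 − 4.8)/2 = 4.2 m; q_4 = 0.92 × 0.74 × 4.2 = 2.859 m³/s
Stations 1, 5 contribute zero (depth or velocity is 0).
Q = Σ qᵢ = 4.918 m³/s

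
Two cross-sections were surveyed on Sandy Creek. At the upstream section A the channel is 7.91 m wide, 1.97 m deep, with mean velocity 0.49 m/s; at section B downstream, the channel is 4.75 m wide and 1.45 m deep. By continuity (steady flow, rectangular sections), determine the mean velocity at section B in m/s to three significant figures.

1.11 m/s

Q = A₁V₁ = (7.91×1.97) × 0.49 = 7.636 m³/s
A₂ = 4.75 × 1.45 = 6.888 m²
V₂ = Q/A₂ = 7.636/6.888 = 1.109 m/s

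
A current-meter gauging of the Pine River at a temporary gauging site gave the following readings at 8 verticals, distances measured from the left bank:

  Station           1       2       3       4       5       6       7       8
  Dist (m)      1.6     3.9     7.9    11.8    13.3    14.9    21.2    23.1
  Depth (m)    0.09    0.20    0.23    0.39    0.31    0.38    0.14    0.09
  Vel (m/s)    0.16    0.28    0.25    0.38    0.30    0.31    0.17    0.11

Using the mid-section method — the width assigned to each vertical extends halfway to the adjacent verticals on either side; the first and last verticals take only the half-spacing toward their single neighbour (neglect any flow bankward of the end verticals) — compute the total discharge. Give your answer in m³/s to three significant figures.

1.54 m³/s

w_1 = (3.9 − 1.6)/2 = 1.15 m; q_1 = 0.16 × 0.09 × 1.15 = 0.01656 m³/s
w_2 = (7.9 − 1.6)/2 = 3.15 m; q_2 = 0.28 × 0.20 × 3.15 = 0.1764 m³/s
w_3 = (11.8 − 3.9)/2 = 3.95 m; q_3 = 0.25 × 0.23 × 3.95 = 0.2271 m³/s
w_4 = (13.3 − 7.9)/2 = 2.7 m; q_4 = 0.38 × 0.39 × 2.7 = 0.4001 m³/s
w_5 = (14.9 − 11.8)/2 = 1.55 m; q_5 = 0.30 × 0.31 × 1.55 = 0.1442 m³/s
w_6 = (21.2 − 13.3)/2 = 3.95 m; q_6 = 0.31 × 0.38 × 3.95 = 0.4653 m³/s
w_7 = (23.1 − 14.9)/2 = 4.1 m; q_7 = 0.17 × 0.14 × 4.1 = 0.09758 m³/s
w_8 = (23.1 − 21.2)/2 = 0.95 m; q_8 = 0.11 × 0.09 × 0.95 = 0.009405 m³/s
Q = Σ qᵢ = 1.537 m³/s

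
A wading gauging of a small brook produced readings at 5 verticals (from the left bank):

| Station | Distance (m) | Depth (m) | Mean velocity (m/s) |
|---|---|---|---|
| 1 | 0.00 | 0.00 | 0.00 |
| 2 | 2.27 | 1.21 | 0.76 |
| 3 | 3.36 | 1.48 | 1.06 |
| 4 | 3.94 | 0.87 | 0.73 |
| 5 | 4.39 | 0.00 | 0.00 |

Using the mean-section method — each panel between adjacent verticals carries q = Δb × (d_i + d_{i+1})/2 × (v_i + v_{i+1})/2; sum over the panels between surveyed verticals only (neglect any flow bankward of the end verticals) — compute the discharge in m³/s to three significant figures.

Panel 1-2: Δb = 2.27 m, d̄ = (0.00+1.21)/2 = 0.605, v̄ = (0.00+0.76)/2 = 0.38 → q = 2.27×0.605×0.38 = 0.5219 m³/s
Panel 2-3: Δb = 1.09 m, d̄ = (1.21+1.48)/2 = 1.345, v̄ = (0.76+1.06)/2 = 0.91 → q = 1.09×1.345×0.91 = 1.334 m³/s
Panel 3-4: Δb = 0.58 m, d̄ = (1.48+0.87)/2 = 1.175, v̄ = (1.06+0.73)/2 = 0.895 → q = 0.58×1.175×0.895 = 0.6099 m³/s
Panel 4-5: Δb = 0.45 m, d̄ = (0.87+0.00)/2 = 0.435, v̄ = (0.73+0.00)/2 = 0.365 → q = 0.45×0.435×0.365 = 0.07145 m³/s
Q = Σ q = 2.537 m³/s

2.54 m³/s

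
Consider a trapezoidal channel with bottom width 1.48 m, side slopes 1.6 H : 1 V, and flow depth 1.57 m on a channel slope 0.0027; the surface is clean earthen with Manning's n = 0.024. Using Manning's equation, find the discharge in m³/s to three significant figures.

12.1 m³/s

A = (b + z·y)·y = (1.48 + 1.6×1.57)×1.57 = 6.267 m²
P = b + 2y√(1+z²) = 1.48 + 2×1.57×√(1+1.6²) = 7.405 m
R = A/P = 6.267/7.405 = 0.8464 m
Q = (1/n)·A·R^(2/3)·S^(1/2) = (1/0.024) × 6.267 × 0.8464^(2/3) × 0.0027^(1/2) = 12.14 m³/s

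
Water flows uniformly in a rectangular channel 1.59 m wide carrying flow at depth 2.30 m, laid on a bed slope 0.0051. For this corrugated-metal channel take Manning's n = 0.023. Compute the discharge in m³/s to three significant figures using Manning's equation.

7.99 m³/s

A = b·y = 1.59 × 2.30 = 3.657 m²
P = b + 2y = 1.59 + 2×2.30 = 6.190 m
R = A/P = 3.657/6.190 = 0.5908 m
Q = (1/n)·A·R^(2/3)·S^(1/2) = (1/0.023) × 3.657 × 0.5908^(2/3) × 0.0051^(1/2) = 7.995 m³/s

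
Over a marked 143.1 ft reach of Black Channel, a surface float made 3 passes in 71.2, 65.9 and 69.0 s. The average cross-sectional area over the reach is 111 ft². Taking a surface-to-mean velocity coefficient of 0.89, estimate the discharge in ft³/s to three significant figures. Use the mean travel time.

t̄ = (71.2 + 65.9 + 69.0) / 3 = 68.7 s
v_surface = L / t̄ = 143.1 / 68.7 = 2.083 ft/s
v_mean = 0.89 × 2.083 = 1.854 ft/s
Q = A × v_mean = 111 × 1.854 = 205.8 ft³/s

206 ft³/s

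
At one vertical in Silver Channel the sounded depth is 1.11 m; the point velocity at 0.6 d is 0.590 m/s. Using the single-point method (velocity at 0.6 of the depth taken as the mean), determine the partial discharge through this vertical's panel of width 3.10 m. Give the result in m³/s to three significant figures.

v̄ = v₀.₆ = 0.590 m/s
q = v̄ × d × w = 0.5900 × 1.11 × 3.10 = 2.030 m³/s

2.03 m³/s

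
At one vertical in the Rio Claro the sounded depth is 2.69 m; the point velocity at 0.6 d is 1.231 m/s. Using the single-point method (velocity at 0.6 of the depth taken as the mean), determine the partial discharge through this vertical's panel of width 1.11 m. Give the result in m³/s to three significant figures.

3.68 m³/s

v̄ = v₀.₆ = 1.231 m/s
q = v̄ × d × w = 1.231 × 2.69 × 1.11 = 3.676 m³/s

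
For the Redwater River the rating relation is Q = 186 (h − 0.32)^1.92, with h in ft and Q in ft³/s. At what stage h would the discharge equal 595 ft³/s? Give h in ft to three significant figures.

2.15 ft

h − h₀ = (Q/C)^(1/b) = (595/186)^(1/1.92) = 1.832 ft
h = 0.32 + 1.832 = 2.152 ft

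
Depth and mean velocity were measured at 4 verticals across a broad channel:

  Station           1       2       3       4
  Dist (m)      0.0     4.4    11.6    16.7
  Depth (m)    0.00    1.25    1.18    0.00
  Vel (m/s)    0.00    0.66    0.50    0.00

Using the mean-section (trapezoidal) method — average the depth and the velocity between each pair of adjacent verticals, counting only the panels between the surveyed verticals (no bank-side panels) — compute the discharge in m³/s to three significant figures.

6.73 m³/s

Panel 1-2: Δb = 4.4 m, d̄ = (0.00+1.25)/2 = 0.625, v̄ = (0.00+0.66)/2 = 0.33 → q = 4.4×0.625×0.33 = 0.9075 m³/s
Panel 2-3: Δb = 7.2 m, d̄ = (1.25+1.18)/2 = 1.215, v̄ = (0.66+0.50)/2 = 0.58 → q = 7.2×1.215×0.58 = 5.074 m³/s
Panel 3-4: Δb = 5.1 m, d̄ = (1.18+0.00)/2 = 0.59, v̄ = (0.50+0.00)/2 = 0.25 → q = 5.1×0.59×0.25 = 0.7523 m³/s
Q = Σ q = 6.734 m³/s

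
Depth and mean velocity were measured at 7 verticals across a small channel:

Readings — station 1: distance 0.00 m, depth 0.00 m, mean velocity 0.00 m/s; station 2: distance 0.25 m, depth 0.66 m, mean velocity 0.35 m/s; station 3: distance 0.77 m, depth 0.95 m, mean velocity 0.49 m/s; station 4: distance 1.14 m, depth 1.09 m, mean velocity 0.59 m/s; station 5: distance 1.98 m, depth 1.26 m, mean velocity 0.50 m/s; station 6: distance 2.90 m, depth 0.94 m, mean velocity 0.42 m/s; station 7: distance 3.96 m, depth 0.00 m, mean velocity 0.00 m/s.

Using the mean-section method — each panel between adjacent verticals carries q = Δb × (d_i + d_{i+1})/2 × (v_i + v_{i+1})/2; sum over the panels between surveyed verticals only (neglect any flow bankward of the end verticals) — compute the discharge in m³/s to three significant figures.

1.50 m³/s

Panel 1-2: Δb = 0.25 m, d̄ = (0.00+0.66)/2 = 0.33, v̄ = (0.00+0.35)/2 = 0.175 → q = 0.25×0.33×0.175 = 0.01444 m³/s
Panel 2-3: Δb = 0.52 m, d̄ = (0.66+0.95)/2 = 0.805, v̄ = (0.35+0.49)/2 = 0.42 → q = 0.52×0.805×0.42 = 0.1758 m³/s
Panel 3-4: Δb = 0.37 m, d̄ = (0.95+1.09)/2 = 1.02, v̄ = (0.49+0.59)/2 = 0.54 → q = 0.37×1.02×0.54 = 0.2038 m³/s
Panel 4-5: Δb = 0.84 m, d̄ = (1.09+1.26)/2 = 1.175, v̄ = (0.59+0.50)/2 = 0.545 → q = 0.84×1.175×0.545 = 0.5379 m³/s
Panel 5-6: Δb = 0.92 m, d̄ = (1.26+0.94)/2 = 1.1, v̄ = (0.50+0.42)/2 = 0.46 → q = 0.92×1.1×0.46 = 0.4655 m³/s
Panel 6-7: Δb = 1.06 m, d̄ = (0.94+0.00)/2 = 0.47, v̄ = (0.42+0.00)/2 = 0.21 → q = 1.06×0.47×0.21 = 0.1046 m³/s
Q = Σ q = 1.502 m³/s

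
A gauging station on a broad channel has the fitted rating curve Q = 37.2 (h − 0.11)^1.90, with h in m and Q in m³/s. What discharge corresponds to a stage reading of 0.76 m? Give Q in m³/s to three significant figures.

16.4 m³/s

Q = 37.2 × (0.76 − 0.11)^1.90 = 37.2 × 0.65^1.90 = 16.41 m³/s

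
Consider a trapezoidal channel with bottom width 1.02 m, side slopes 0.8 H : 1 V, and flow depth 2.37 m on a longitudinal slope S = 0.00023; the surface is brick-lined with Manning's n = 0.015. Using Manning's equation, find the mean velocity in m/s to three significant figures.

A = (b + z·y)·y = (1.02 + 0.8×2.37)×2.37 = 6.911 m²
P = b + 2y√(1+z²) = 1.02 + 2×2.37×√(1+0.8²) = 7.090 m
R = A/P = 6.911/7.090 = 0.9747 m
Q = (1/n)·A·R^(2/3)·S^(1/2) = (1/0.015) × 6.911 × 0.9747^(2/3) × 0.00023^(1/2) = 6.869 m³/s
V = Q/A = 6.869/6.911 = 0.9939 m/s

0.994 m/s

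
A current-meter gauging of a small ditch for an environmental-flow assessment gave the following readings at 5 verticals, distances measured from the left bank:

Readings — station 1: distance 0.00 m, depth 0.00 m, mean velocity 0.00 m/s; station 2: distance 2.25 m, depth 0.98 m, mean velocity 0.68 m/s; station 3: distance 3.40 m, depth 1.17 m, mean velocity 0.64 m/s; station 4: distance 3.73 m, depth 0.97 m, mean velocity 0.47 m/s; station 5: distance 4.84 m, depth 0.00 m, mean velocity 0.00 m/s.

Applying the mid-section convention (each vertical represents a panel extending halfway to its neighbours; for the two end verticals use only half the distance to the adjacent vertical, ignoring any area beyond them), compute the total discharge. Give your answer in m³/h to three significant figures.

7250 m³/h

w_2 = (3.40 − 0.00)/2 = 1.7 m; q_2 = 0.68 × 0.98 × 1.7 = 1.133 m³/s
w_3 = (3.73 − 2.25)/2 = 0.74 m; q_3 = 0.64 × 1.17 × 0.74 = 0.5541 m³/s
w_4 = (4.84 − 3.40)/2 = 0.72 m; q_4 = 0.47 × 0.97 × 0.72 = 0.3282 m³/s
Stations 1, 5 contribute zero (depth or velocity is 0).
Q = Σ qᵢ = 2.015 m³/s
= 2.015 × 3600 = 7255 m³/h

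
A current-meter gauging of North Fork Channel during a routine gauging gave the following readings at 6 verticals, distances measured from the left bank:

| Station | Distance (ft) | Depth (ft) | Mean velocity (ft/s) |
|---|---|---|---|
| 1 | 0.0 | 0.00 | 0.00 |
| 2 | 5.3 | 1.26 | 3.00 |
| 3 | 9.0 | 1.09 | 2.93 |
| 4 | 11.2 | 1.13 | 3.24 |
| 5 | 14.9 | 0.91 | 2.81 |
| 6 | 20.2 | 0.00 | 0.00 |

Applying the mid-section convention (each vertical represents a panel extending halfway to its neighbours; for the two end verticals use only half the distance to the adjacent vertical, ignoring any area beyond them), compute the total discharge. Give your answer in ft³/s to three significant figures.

48.7 ft³/s

w_2 = (9.0 − 0.0)/2 = 4.5 ft; q_2 = 3.00 × 1.26 × 4.5 = 17.01 ft³/s
w_3 = (11.2 − 5.3)/2 = 2.95 ft; q_3 = 2.93 × 1.09 × 2.95 = 9.421 ft³/s
w_4 = (14.9 − 9.0)/2 = 2.95 ft; q_4 = 3.24 × 1.13 × 2.95 = 10.80 ft³/s
w_5 = (20.2 − 11.2)/2 = 4.5 ft; q_5 = 2.81 × 0.91 × 4.5 = 11.51 ft³/s
Stations 1, 6 contribute zero (depth or velocity is 0).
Q = Σ qᵢ = 48.74 ft³/s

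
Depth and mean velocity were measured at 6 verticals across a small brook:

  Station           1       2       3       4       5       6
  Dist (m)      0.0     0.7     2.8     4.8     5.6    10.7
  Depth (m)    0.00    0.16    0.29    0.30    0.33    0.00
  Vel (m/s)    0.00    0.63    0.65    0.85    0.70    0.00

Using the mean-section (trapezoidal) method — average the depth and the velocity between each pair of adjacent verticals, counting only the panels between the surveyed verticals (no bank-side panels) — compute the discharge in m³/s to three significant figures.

1.25 m³/s

Panel 1-2: Δb = 0.7 m, d̄ = (0.00+0.16)/2 = 0.08, v̄ = (0.00+0.63)/2 = 0.315 → q = 0.7×0.08×0.315 = 0.01764 m³/s
Panel 2-3: Δb = 2.1 m, d̄ = (0.16+0.29)/2 = 0.225, v̄ = (0.63+0.65)/2 = 0.64 → q = 2.1×0.225×0.64 = 0.3024 m³/s
Panel 3-4: Δb = 2 m, d̄ = (0.29+0.30)/2 = 0.295, v̄ = (0.65+0.85)/2 = 0.75 → q = 2×0.295×0.75 = 0.4425 m³/s
Panel 4-5: Δb = 0.8 m, d̄ = (0.30+0.33)/2 = 0.315, v̄ = (0.85+0.70)/2 = 0.775 → q = 0.8×0.315×0.775 = 0.1953 m³/s
Panel 5-6: Δb = 5.1 m, d̄ = (0.33+0.00)/2 = 0.165, v̄ = (0.70+0.00)/2 = 0.35 → q = 5.1×0.165×0.35 = 0.2945 m³/s
Q = Σ q = 1.252 m³/s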